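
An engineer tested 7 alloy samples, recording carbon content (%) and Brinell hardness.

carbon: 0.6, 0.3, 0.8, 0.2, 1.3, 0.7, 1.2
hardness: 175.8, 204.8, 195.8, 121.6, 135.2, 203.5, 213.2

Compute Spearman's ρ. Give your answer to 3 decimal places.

0.214

Rank carbon: 3, 2, 5, 1, 7, 4, 6
Rank hardness: 3, 6, 4, 1, 2, 5, 7
d = rank(carbon) − rank(hardness): 0, -4, 1, 0, 5, -1, -1; Σd² = 44
ρ = 1 − 6Σd² / [n(n²−1)] = 1 − 6×44 / (7×48) = 1 − 264/336 ≈ 0.214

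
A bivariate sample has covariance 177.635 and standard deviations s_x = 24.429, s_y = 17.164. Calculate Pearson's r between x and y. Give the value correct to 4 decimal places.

r = Cov(x,y) / (s_x · s_y) = 177.635 / (24.429 × 17.164)
  = 177.635 / 419.2994 ≈ 0.4236

0.4236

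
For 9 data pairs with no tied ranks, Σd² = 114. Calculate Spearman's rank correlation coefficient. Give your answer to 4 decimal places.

ρ = 1 − 6Σd² / [n(n²−1)] = 1 − 6×114 / (9×80)
  = 1 − 684/720 = 1 − 0.95000 ≈ 0.0500

0.0500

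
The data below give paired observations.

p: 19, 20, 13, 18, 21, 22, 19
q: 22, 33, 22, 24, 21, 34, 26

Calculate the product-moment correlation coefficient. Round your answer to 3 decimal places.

0.500

n = 7, Σp = 132, Σq = 182, Σp² = 2540, Σq² = 4906, Σpq = 3479
nΣpq − ΣpΣq = 24353 − 24024 = 329
nΣp² − (Σp)² = 17780 − 17424 = 356; nΣq² − (Σq)² = 34342 − 33124 = 1218
r = 329 / √(356 × 1218) = 329 / 658.4892 ≈ 0.500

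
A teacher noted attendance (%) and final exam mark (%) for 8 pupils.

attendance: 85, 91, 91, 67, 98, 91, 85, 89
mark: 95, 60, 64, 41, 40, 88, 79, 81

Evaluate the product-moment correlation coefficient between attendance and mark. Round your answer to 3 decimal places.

0.161

n = 8, Σx = 697, Σy = 548, Σx² = 61307, Σy² = 40548, Σxy = 47958
nΣxy − ΣxΣy = 383664 − 381956 = 1708
nΣx² − (Σx)² = 490456 − 485809 = 4647; nΣy² − (Σy)² = 324384 − 300304 = 24080
r = 1708 / √(4647 × 24080) = 1708 / 10578.2683 ≈ 0.161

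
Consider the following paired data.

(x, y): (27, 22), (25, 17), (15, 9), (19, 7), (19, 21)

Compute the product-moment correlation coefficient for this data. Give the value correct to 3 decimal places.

0.669

n = 5, Σx = 105, Σy = 76, Σx² = 2301, Σy² = 1344, Σxy = 1686
nΣxy − ΣxΣy = 8430 − 7980 = 450
nΣx² − (Σx)² = 11505 − 11025 = 480; nΣy² − (Σy)² = 6720 − 5776 = 944
r = 450 / √(480 × 944) = 450 / 673.1419 ≈ 0.669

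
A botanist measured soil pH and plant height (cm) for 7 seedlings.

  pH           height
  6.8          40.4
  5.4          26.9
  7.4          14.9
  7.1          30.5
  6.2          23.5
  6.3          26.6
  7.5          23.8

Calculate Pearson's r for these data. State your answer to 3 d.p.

n = 7, Σx = 46.7, Σy = 186.6, Σx² = 314.95, Σy² = 5334.28, Σxy = 1238.57
nΣxy − ΣxΣy = 8669.99 − 8714.22 = -44.23
nΣx² − (Σx)² = 2204.65 − 2180.89 = 23.76; nΣy² − (Σy)² = 37339.96 − 34819.56 = 2520.4
r = -44.23 / √(23.76 × 2520.4) = -44.23 / 244.7135 ≈ -0.181

-0.181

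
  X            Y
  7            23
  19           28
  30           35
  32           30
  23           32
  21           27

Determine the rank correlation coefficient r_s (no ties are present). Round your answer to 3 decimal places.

0.771

Rank X: 1, 2, 5, 6, 4, 3
Rank Y: 1, 3, 6, 4, 5, 2
d = rank(X) − rank(Y): 0, -1, -1, 2, -1, 1; Σd² = 8
ρ = 1 − 6Σd² / [n(n²−1)] = 1 − 6×8 / (6×35) = 1 − 48/210 ≈ 0.771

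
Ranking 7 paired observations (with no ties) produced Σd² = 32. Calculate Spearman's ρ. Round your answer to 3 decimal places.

ρ = 1 − 6Σd² / [n(n²−1)] = 1 − 6×32 / (7×48)
  = 1 − 192/336 = 1 − 0.5714 ≈ 0.429

0.429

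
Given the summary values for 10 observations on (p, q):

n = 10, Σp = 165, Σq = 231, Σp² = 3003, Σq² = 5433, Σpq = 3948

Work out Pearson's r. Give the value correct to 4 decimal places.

r = (nΣpq − ΣpΣq) / √[(nΣp² − (Σp)²)(nΣq² − (Σq)²)]
Numerator: 10×3948 − 165×231 = 1365
Denominator: √[(30030 − 27225)(54330 − 53361)] = √[2805 × 969] = 1648.6494
r = 1365 / 1648.6494 ≈ 0.8280

0.8280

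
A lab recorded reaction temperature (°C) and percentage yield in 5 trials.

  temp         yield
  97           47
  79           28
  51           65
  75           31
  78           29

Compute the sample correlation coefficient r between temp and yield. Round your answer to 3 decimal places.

-0.502

n = 5, Σx = 380, Σy = 200, Σx² = 29960, Σy² = 9020, Σxy = 14673
nΣxy − ΣxΣy = 73365 − 76000 = -2635
nΣx² − (Σx)² = 149800 − 144400 = 5400; nΣy² − (Σy)² = 45100 − 40000 = 5100
r = -2635 / √(5400 × 5100) = -2635 / 5247.8567 ≈ -0.502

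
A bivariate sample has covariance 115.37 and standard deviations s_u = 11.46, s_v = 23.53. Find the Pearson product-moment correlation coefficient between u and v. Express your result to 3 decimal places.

r = Cov(u,v) / (s_u · s_v) = 115.37 / (11.46 × 23.53)
  = 115.37 / 269.6538 ≈ 0.428

0.428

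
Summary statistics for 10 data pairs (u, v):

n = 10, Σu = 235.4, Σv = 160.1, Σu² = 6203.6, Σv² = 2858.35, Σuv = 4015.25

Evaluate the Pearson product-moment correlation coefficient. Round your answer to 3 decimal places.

0.558

r = (nΣuv − ΣuΣv) / √[(nΣu² − (Σu)²)(nΣv² − (Σv)²)]
Numerator: 10×4015.25 − 235.4×160.1 = 2464.96
Denominator: √[(62036 − 55413.16)(28583.5 − 25632.01)] = √[6622.84 × 2951.49] = 4421.2268
r = 2464.96 / 4421.2268 ≈ 0.558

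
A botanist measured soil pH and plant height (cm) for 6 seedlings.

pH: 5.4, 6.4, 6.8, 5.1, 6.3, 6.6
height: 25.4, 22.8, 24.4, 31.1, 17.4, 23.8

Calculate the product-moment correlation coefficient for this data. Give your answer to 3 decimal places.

-0.632

n = 6, Σx = 36.6, Σy = 144.9, Σx² = 225.62, Σy² = 3596.77, Σxy = 874.31
nΣxy − ΣxΣy = 5245.86 − 5303.34 = -57.48
nΣx² − (Σx)² = 1353.72 − 1339.56 = 14.16; nΣy² − (Σy)² = 21580.62 − 20996.01 = 584.61
r = -57.48 / √(14.16 × 584.61) = -57.48 / 90.9839 ≈ -0.632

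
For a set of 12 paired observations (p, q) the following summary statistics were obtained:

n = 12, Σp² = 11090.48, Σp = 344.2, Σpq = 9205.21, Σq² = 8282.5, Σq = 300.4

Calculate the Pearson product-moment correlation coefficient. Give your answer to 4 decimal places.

r = (nΣpq − ΣpΣq) / √[(nΣp² − (Σp)²)(nΣq² − (Σq)²)]
Numerator: 12×9205.21 − 344.2×300.4 = 7064.84
Denominator: √[(133085.76 − 118473.64)(99390 − 90240.16)] = √[14612.12 × 9149.84] = 11562.8093
r = 7064.84 / 11562.8093 ≈ 0.6110

0.6110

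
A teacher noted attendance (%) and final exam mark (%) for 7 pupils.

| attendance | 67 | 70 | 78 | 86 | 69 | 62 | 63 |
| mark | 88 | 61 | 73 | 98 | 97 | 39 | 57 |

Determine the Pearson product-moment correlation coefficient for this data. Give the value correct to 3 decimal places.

0.623

n = 7, Σx = 495, Σy = 513, Σx² = 35443, Σy² = 40577, Σxy = 36990
nΣxy − ΣxΣy = 258930 − 253935 = 4995
nΣx² − (Σx)² = 248101 − 245025 = 3076; nΣy² − (Σy)² = 284039 − 263169 = 20870
r = 4995 / √(3076 × 20870) = 4995 / 8012.2481 ≈ 0.623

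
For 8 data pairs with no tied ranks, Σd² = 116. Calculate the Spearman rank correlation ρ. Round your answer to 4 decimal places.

ρ = 1 − 6Σd² / [n(n²−1)] = 1 − 6×116 / (8×63)
  = 1 − 696/504 = 1 − 1.38095 ≈ -0.3810

-0.3810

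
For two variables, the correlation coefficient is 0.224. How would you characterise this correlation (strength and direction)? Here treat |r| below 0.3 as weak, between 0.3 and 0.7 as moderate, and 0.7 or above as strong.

weak positive

r = 0.224 > 0 so the relationship is positive.
|r| = 0.224, which falls in the weak range.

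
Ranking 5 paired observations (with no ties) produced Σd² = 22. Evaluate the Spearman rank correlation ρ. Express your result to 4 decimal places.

-0.1000

ρ = 1 − 6Σd² / [n(n²−1)] = 1 − 6×22 / (5×24)
  = 1 − 132/120 = 1 − 1.10000 ≈ -0.1000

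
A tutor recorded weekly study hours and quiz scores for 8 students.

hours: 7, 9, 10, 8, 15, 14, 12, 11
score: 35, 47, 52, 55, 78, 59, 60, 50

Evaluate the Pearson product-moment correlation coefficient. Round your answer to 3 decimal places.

0.851

n = 8, Σx = 86, Σy = 436, Σx² = 980, Σy² = 24828, Σxy = 4894
nΣxy − ΣxΣy = 39152 − 37496 = 1656
nΣx² − (Σx)² = 7840 − 7396 = 444; nΣy² − (Σy)² = 198624 − 190096 = 8528
r = 1656 / √(444 × 8528) = 1656 / 1945.8756 ≈ 0.851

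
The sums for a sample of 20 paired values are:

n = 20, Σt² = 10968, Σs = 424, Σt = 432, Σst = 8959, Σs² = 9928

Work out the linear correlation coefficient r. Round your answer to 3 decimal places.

r = (nΣst − ΣsΣt) / √[(nΣs² − (Σs)²)(nΣt² − (Σt)²)]
Numerator: 20×8959 − 424×432 = -3988
Denominator: √[(198560 − 179776)(219360 − 186624)] = √[18784 × 32736] = 24797.4399
r = -3988 / 24797.4399 ≈ -0.161

-0.161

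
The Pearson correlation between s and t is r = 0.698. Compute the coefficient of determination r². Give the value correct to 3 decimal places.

r² = (0.698)² = 0.487

0.487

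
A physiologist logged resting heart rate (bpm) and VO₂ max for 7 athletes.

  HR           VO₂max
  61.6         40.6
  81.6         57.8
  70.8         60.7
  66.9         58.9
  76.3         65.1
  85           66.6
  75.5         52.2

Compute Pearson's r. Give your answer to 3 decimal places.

n = 7, Σx = 517.7, Σy = 401.9, Σx² = 38688.31, Σy² = 23541.31, Σxy = 30024.64
nΣxy − ΣxΣy = 210172.48 − 208063.63 = 2108.85
nΣx² − (Σx)² = 270818.17 − 268013.29 = 2804.88; nΣy² − (Σy)² = 164789.17 − 161523.61 = 3265.56
r = 2108.85 / √(2804.88 × 3265.56) = 2108.85 / 3026.4672 ≈ 0.697

0.697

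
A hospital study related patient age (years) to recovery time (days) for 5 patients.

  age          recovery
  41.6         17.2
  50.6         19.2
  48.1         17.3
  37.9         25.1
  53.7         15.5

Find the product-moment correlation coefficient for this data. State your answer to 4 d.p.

-0.7308

n = 5, Σx = 231.9, Σy = 94.3, Σx² = 10924.63, Σy² = 1834.03, Σxy = 4302.81
nΣxy − ΣxΣy = 21514.05 − 21868.17 = -354.12
nΣx² − (Σx)² = 54623.15 − 53777.61 = 845.54; nΣy² − (Σy)² = 9170.15 − 8892.49 = 277.66
r = -354.12 / √(845.54 × 277.66) = -354.12 / 484.5334 ≈ -0.7308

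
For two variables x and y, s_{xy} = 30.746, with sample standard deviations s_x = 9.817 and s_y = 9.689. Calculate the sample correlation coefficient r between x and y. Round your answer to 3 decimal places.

0.323

r = Cov(x,y) / (s_x · s_y) = 30.746 / (9.817 × 9.689)
  = 30.746 / 95.1169 ≈ 0.323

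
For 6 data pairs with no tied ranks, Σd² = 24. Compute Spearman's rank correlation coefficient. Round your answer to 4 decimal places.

ρ = 1 − 6Σd² / [n(n²−1)] = 1 − 6×24 / (6×35)
  = 1 − 144/210 = 1 − 0.68571 ≈ 0.3143

0.3143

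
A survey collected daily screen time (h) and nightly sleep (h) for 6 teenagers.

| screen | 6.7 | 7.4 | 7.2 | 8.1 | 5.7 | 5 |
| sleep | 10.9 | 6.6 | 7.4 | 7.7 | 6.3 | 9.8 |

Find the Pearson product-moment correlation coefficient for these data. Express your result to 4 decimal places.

-0.2892

n = 6, Σx = 40.1, Σy = 48.7, Σx² = 274.59, Σy² = 412.15, Σxy = 322.43
nΣxy − ΣxΣy = 1934.58 − 1952.87 = -18.29
nΣx² − (Σx)² = 1647.54 − 1608.01 = 39.53; nΣy² − (Σy)² = 2472.9 − 2371.69 = 101.21
r = -18.29 / √(39.53 × 101.21) = -18.29 / 63.2521 ≈ -0.2892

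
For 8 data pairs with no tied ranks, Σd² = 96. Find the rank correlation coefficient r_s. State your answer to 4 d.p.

ρ = 1 − 6Σd² / [n(n²−1)] = 1 − 6×96 / (8×63)
  = 1 − 576/504 = 1 − 1.14286 ≈ -0.1429

-0.1429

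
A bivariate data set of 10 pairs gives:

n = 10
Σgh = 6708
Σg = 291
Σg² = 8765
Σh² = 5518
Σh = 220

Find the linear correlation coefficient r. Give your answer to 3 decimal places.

r = (nΣgh − ΣgΣh) / √[(nΣg² − (Σg)²)(nΣh² − (Σh)²)]
Numerator: 10×6708 − 291×220 = 3060
Denominator: √[(87650 − 84681)(55180 − 48400)] = √[2969 × 6780] = 4486.6268
r = 3060 / 4486.6268 ≈ 0.682

0.682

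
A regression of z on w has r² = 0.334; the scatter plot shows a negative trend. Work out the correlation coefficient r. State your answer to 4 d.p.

|r| = √0.334 = 0.5779
The association is negative, so r = −0.5779.

-0.5779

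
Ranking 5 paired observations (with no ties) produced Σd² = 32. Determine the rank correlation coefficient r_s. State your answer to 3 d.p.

ρ = 1 − 6Σd² / [n(n²−1)] = 1 − 6×32 / (5×24)
  = 1 − 192/120 = 1 − 1.6000 ≈ -0.600

-0.600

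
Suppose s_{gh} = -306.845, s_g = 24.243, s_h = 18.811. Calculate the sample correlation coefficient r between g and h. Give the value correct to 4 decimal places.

r = Cov(g,h) / (s_g · s_h) = -306.845 / (24.243 × 18.811)
  = -306.845 / 456.0351 ≈ -0.6729

-0.6729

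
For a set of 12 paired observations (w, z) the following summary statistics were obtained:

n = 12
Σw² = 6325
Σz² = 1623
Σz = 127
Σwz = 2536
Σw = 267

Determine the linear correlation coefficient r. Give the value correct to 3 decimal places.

-0.885

r = (nΣwz − ΣwΣz) / √[(nΣw² − (Σw)²)(nΣz² − (Σz)²)]
Numerator: 12×2536 − 267×127 = -3477
Denominator: √[(75900 − 71289)(19476 − 16129)] = √[4611 × 3347] = 3928.4879
r = -3477 / 3928.4879 ≈ -0.885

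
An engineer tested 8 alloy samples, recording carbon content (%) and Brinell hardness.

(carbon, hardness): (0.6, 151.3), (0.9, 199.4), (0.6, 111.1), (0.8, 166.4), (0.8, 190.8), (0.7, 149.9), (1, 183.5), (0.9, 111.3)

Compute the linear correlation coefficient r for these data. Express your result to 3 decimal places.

n = 8, Σx = 6.3, Σy = 1263.7, Σx² = 5.11, Σy² = 207618.81, Σxy = 1011.26
nΣxy − ΣxΣy = 8090.08 − 7961.31 = 128.77
nΣx² − (Σx)² = 40.88 − 39.69 = 1.19; nΣy² − (Σy)² = 1660950.48 − 1596937.69 = 64012.79
r = 128.77 / √(1.19 × 64012.79) = 128.77 / 275.9986 ≈ 0.467

0.467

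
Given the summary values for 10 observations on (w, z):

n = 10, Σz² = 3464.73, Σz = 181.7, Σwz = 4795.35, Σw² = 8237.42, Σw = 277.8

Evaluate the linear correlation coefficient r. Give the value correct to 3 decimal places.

r = (nΣwz − ΣwΣz) / √[(nΣw² − (Σw)²)(nΣz² − (Σz)²)]
Numerator: 10×4795.35 − 277.8×181.7 = -2522.76
Denominator: √[(82374.2 − 77172.84)(34647.3 − 33014.89)] = √[5201.36 × 1632.41] = 2913.8895
r = -2522.76 / 2913.8895 ≈ -0.866

-0.866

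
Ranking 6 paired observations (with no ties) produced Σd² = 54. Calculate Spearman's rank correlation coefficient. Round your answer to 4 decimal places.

-0.5429

ρ = 1 − 6Σd² / [n(n²−1)] = 1 − 6×54 / (6×35)
  = 1 − 324/210 = 1 − 1.54286 ≈ -0.5429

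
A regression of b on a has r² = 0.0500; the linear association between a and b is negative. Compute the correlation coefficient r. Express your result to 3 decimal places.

|r| = √0.0500 = 0.224
The association is negative, so r = −0.224.

-0.224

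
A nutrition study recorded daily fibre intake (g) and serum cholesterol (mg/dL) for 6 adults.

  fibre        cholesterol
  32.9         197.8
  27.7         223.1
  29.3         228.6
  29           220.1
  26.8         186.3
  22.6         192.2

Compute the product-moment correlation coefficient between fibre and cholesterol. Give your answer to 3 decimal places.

0.314

n = 6, Σx = 168.3, Σy = 1248.1, Σx² = 4778.19, Σy² = 261248.95, Σxy = 35104.93
nΣxy − ΣxΣy = 210629.58 − 210055.23 = 574.35
nΣx² − (Σx)² = 28669.14 − 28324.89 = 344.25; nΣy² − (Σy)² = 1567493.7 − 1557753.61 = 9740.09
r = 574.35 / √(344.25 × 9740.09) = 574.35 / 1831.1270 ≈ 0.314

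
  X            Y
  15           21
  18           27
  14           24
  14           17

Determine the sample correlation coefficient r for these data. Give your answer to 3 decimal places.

n = 4, ΣX = 61, ΣY = 89, ΣX² = 941, ΣY² = 2035, ΣXY = 1375
nΣXY − ΣXΣY = 5500 − 5429 = 71
nΣX² − (ΣX)² = 3764 − 3721 = 43; nΣY² − (ΣY)² = 8140 − 7921 = 219
r = 71 / √(43 × 219) = 71 / 97.0412 ≈ 0.732

0.732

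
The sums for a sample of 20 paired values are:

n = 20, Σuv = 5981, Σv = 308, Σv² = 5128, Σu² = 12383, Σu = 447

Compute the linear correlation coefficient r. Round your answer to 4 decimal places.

-0.9409

r = (nΣuv − ΣuΣv) / √[(nΣu² − (Σu)²)(nΣv² − (Σv)²)]
Numerator: 20×5981 − 447×308 = -18056
Denominator: √[(247660 − 199809)(102560 − 94864)] = √[47851 × 7696] = 19190.1354
r = -18056 / 19190.1354 ≈ -0.9409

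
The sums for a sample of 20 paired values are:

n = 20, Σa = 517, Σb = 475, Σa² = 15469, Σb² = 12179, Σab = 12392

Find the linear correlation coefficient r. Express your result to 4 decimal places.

0.0824

r = (nΣab − ΣaΣb) / √[(nΣa² − (Σa)²)(nΣb² − (Σb)²)]
Numerator: 20×12392 − 517×475 = 2265
Denominator: √[(309380 − 267289)(243580 − 225625)] = √[42091 × 17955] = 27490.7967
r = 2265 / 27490.7967 ≈ 0.0824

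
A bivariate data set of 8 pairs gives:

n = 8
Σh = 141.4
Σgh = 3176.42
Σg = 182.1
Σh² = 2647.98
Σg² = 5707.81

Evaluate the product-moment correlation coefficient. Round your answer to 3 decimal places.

-0.088

r = (nΣgh − ΣgΣh) / √[(nΣg² − (Σg)²)(nΣh² − (Σh)²)]
Numerator: 8×3176.42 − 182.1×141.4 = -337.58
Denominator: √[(45662.48 − 33160.41)(21183.84 − 19993.96)] = √[12502.07 × 1189.88] = 3856.9370
r = -337.58 / 3856.9370 ≈ -0.088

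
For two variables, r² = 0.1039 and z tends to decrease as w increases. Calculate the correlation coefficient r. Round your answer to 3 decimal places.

-0.322

|r| = √0.1039 = 0.322
The association is negative, so r = −0.322.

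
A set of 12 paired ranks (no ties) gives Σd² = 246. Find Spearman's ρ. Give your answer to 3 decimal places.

ρ = 1 − 6Σd² / [n(n²−1)] = 1 − 6×246 / (12×143)
  = 1 − 1476/1716 = 1 − 0.8601 ≈ 0.140

0.140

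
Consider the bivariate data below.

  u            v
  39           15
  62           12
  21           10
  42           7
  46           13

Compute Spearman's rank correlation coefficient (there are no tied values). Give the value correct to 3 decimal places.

0.100

Rank u: 2, 5, 1, 3, 4
Rank v: 5, 3, 2, 1, 4
d = rank(u) − rank(v): -3, 2, -1, 2, 0; Σd² = 18
ρ = 1 − 6Σd² / [n(n²−1)] = 1 − 6×18 / (5×24) = 1 − 108/120 ≈ 0.100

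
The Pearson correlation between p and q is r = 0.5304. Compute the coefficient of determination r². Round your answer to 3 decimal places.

r² = (0.5304)² = 0.281

0.281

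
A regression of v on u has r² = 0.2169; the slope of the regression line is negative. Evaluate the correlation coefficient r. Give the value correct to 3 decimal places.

|r| = √0.2169 = 0.466
The association is negative, so r = −0.466.

-0.466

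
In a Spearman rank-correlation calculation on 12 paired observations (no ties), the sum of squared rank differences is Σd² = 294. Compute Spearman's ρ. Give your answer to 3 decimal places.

-0.028

ρ = 1 − 6Σd² / [n(n²−1)] = 1 − 6×294 / (12×143)
  = 1 − 1764/1716 = 1 − 1.0280 ≈ -0.028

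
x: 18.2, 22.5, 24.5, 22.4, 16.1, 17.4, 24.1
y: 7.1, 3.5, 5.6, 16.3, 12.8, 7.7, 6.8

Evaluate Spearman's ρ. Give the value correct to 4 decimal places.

Rank x: 3, 5, 7, 4, 1, 2, 6
Rank y: 4, 1, 2, 7, 6, 5, 3
d = rank(x) − rank(y): -1, 4, 5, -3, -5, -3, 3; Σd² = 94
ρ = 1 − 6Σd² / [n(n²−1)] = 1 − 6×94 / (7×48) = 1 − 564/336 ≈ -0.6786

-0.6786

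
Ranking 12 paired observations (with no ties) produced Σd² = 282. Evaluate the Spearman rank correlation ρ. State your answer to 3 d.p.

0.014

ρ = 1 − 6Σd² / [n(n²−1)] = 1 − 6×282 / (12×143)
  = 1 − 1692/1716 = 1 − 0.9860 ≈ 0.014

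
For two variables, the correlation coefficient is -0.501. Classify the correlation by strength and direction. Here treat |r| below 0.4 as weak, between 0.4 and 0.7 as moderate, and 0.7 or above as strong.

r = -0.501 < 0 so the relationship is negative.
|r| = 0.501, which falls in the moderate range.

moderate negative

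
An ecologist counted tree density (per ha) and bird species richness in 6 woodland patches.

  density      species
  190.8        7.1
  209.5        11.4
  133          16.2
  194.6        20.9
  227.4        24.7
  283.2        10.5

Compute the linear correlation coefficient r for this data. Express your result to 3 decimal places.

n = 6, Σx = 1238.5, Σy = 90.8, Σx² = 267766.05, Σy² = 1599.96, Σxy = 18555.1
nΣxy − ΣxΣy = 111330.6 − 112455.8 = -1125.2
nΣx² − (Σx)² = 1606596.3 − 1533882.25 = 72714.05; nΣy² − (Σy)² = 9599.76 − 8244.64 = 1355.12
r = -1125.2 / √(72714.05 × 1355.12) = -1125.2 / 9926.5434 ≈ -0.113

-0.113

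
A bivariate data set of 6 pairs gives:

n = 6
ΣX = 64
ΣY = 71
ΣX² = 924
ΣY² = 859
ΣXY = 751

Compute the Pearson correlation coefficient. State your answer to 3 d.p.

-0.094

r = (nΣXY − ΣXΣY) / √[(nΣX² − (ΣX)²)(nΣY² − (ΣY)²)]
Numerator: 6×751 − 64×71 = -38
Denominator: √[(5544 − 4096)(5154 − 5041)] = √[1448 × 113] = 404.5046
r = -38 / 404.5046 ≈ -0.094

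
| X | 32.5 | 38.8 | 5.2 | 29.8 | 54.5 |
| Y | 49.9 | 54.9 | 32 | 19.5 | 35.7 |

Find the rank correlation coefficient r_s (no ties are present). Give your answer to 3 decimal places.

0.600

Rank X: 3, 4, 1, 2, 5
Rank Y: 4, 5, 2, 1, 3
d = rank(X) − rank(Y): -1, -1, -1, 1, 2; Σd² = 8
ρ = 1 − 6Σd² / [n(n²−1)] = 1 − 6×8 / (5×24) = 1 − 48/120 ≈ 0.600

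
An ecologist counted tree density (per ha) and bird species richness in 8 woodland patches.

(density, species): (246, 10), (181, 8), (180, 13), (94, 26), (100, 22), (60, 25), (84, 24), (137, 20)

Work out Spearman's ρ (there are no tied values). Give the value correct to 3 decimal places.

-0.905

Rank density: 8, 7, 6, 3, 4, 1, 2, 5
Rank species: 2, 1, 3, 8, 5, 7, 6, 4
d = rank(density) − rank(species): 6, 6, 3, -5, -1, -6, -4, 1; Σd² = 160
ρ = 1 − 6Σd² / [n(n²−1)] = 1 − 6×160 / (8×63) = 1 − 960/504 ≈ -0.905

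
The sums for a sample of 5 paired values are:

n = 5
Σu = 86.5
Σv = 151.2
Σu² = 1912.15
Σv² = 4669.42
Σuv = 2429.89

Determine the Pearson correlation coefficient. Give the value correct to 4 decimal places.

-0.9250

r = (nΣuv − ΣuΣv) / √[(nΣu² − (Σu)²)(nΣv² − (Σv)²)]
Numerator: 5×2429.89 − 86.5×151.2 = -929.35
Denominator: √[(9560.75 − 7482.25)(23347.1 − 22861.44)] = √[2078.5 × 485.66] = 1004.7111
r = -929.35 / 1004.7111 ≈ -0.9250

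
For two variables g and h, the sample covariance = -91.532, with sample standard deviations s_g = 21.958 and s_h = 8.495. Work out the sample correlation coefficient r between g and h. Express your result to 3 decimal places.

r = Cov(g,h) / (s_g · s_h) = -91.532 / (21.958 × 8.495)
  = -91.532 / 186.5332 ≈ -0.491

-0.491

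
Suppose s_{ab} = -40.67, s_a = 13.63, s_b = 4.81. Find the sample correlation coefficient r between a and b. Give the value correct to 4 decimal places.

r = Cov(a,b) / (s_a · s_b) = -40.67 / (13.63 × 4.81)
  = -40.67 / 65.5603 ≈ -0.6203

-0.6203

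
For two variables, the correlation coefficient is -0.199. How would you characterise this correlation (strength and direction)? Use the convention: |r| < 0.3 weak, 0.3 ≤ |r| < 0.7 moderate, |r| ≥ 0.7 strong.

weak negative

r = -0.199 < 0 so the relationship is negative.
|r| = 0.199, which falls in the weak range.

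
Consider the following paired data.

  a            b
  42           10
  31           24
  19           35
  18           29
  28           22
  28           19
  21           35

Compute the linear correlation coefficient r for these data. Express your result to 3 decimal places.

-0.912

n = 7, Σa = 187, Σb = 174, Σa² = 5419, Σb² = 4812, Σab = 4234
nΣab − ΣaΣb = 29638 − 32538 = -2900
nΣa² − (Σa)² = 37933 − 34969 = 2964; nΣb² − (Σb)² = 33684 − 30276 = 3408
r = -2900 / √(2964 × 3408) = -2900 / 3178.2561 ≈ -0.912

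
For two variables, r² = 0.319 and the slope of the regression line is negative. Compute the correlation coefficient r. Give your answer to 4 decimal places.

|r| = √0.319 = 0.5648
The association is negative, so r = −0.5648.

-0.5648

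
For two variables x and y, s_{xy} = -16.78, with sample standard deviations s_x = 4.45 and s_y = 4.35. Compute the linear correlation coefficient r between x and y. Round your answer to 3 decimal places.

-0.867

r = Cov(x,y) / (s_x · s_y) = -16.78 / (4.45 × 4.35)
  = -16.78 / 19.3575 ≈ -0.867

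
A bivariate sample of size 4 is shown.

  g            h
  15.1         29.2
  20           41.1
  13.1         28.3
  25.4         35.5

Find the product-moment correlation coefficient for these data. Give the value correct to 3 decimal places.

0.689

n = 4, Σg = 73.6, Σh = 134.1, Σg² = 1444.78, Σh² = 4602.99, Σgh = 2535.35
nΣgh − ΣgΣh = 10141.4 − 9869.76 = 271.64
nΣg² − (Σg)² = 5779.12 − 5416.96 = 362.16; nΣh² − (Σh)² = 18411.96 − 17982.81 = 429.15
r = 271.64 / √(362.16 × 429.15) = 271.64 / 394.2347 ≈ 0.689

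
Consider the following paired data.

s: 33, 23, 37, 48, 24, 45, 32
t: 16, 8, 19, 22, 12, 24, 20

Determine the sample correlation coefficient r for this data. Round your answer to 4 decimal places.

n = 7, Σs = 242, Σt = 121, Σs² = 8916, Σt² = 2285, Σst = 4479
nΣst − ΣsΣt = 31353 − 29282 = 2071
nΣs² − (Σs)² = 62412 − 58564 = 3848; nΣt² − (Σt)² = 15995 − 14641 = 1354
r = 2071 / √(3848 × 1354) = 2071 / 2282.5845 ≈ 0.9073

0.9073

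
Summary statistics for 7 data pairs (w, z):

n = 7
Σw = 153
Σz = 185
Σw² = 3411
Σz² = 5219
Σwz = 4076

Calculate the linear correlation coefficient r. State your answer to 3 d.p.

0.218

r = (nΣwz − ΣwΣz) / √[(nΣw² − (Σw)²)(nΣz² − (Σz)²)]
Numerator: 7×4076 − 153×185 = 227
Denominator: √[(23877 − 23409)(36533 − 34225)] = √[468 × 2308] = 1039.2998
r = 227 / 1039.2998 ≈ 0.218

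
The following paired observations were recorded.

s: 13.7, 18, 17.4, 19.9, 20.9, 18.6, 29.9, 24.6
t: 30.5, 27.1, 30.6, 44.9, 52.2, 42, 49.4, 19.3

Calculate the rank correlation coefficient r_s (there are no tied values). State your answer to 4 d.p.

0.3810

Rank s: 1, 3, 2, 5, 6, 4, 8, 7
Rank t: 3, 2, 4, 6, 8, 5, 7, 1
d = rank(s) − rank(t): -2, 1, -2, -1, -2, -1, 1, 6; Σd² = 52
ρ = 1 − 6Σd² / [n(n²−1)] = 1 − 6×52 / (8×63) = 1 − 312/504 ≈ 0.3810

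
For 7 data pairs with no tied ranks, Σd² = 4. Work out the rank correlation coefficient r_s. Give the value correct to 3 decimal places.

0.929

ρ = 1 − 6Σd² / [n(n²−1)] = 1 − 6×4 / (7×48)
  = 1 − 24/336 = 1 − 0.0714 ≈ 0.929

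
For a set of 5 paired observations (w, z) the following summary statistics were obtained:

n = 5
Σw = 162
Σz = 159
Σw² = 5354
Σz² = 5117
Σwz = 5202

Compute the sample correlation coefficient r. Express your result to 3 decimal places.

r = (nΣwz − ΣwΣz) / √[(nΣw² − (Σw)²)(nΣz² − (Σz)²)]
Numerator: 5×5202 − 162×159 = 252
Denominator: √[(26770 − 26244)(25585 − 25281)] = √[526 × 304] = 399.8800
r = 252 / 399.8800 ≈ 0.630

0.630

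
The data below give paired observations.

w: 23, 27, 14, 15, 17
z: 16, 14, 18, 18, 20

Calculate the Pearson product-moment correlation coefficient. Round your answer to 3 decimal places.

-0.848

n = 5, Σw = 96, Σz = 86, Σw² = 1968, Σz² = 1500, Σwz = 1608
nΣwz − ΣwΣz = 8040 − 8256 = -216
nΣw² − (Σw)² = 9840 − 9216 = 624; nΣz² − (Σz)² = 7500 − 7396 = 104
r = -216 / √(624 × 104) = -216 / 254.7469 ≈ -0.848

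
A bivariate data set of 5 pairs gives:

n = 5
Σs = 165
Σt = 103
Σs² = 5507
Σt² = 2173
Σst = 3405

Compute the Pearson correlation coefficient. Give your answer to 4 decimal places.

0.1065

r = (nΣst − ΣsΣt) / √[(nΣs² − (Σs)²)(nΣt² − (Σt)²)]
Numerator: 5×3405 − 165×103 = 30
Denominator: √[(27535 − 27225)(10865 − 10609)] = √[310 × 256] = 281.7091
r = 30 / 281.7091 ≈ 0.1065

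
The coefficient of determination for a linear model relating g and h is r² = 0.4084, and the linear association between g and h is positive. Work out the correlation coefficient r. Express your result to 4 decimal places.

|r| = √0.4084 = 0.6391
The association is positive, so r = 0.6391.

0.6391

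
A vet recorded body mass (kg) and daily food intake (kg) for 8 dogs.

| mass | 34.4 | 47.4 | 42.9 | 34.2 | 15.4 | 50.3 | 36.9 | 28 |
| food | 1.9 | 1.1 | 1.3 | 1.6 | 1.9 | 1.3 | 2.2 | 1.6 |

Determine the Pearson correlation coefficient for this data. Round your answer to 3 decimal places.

n = 8, Σx = 289.5, Σy = 12.9, Σx² = 11353.03, Σy² = 21.77, Σxy = 448.62
nΣxy − ΣxΣy = 3588.96 − 3734.55 = -145.59
nΣx² − (Σx)² = 90824.24 − 83810.25 = 7013.99; nΣy² − (Σy)² = 174.16 − 166.41 = 7.75
r = -145.59 / √(7013.99 × 7.75) = -145.59 / 233.1489 ≈ -0.624

-0.624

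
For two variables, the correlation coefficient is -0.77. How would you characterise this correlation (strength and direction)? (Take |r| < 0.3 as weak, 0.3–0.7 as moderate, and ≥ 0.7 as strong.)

strong negative

r = -0.77 < 0 so the relationship is negative.
|r| = 0.77, which falls in the strong range.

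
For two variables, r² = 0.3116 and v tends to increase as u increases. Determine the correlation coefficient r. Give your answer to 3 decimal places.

0.558

|r| = √0.3116 = 0.558
The association is positive, so r = 0.558.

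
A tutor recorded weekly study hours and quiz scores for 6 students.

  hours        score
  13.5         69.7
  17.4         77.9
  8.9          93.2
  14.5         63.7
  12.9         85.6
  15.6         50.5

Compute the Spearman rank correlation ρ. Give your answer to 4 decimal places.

-0.6571

Rank hours: 3, 6, 1, 4, 2, 5
Rank score: 3, 4, 6, 2, 5, 1
d = rank(hours) − rank(score): 0, 2, -5, 2, -3, 4; Σd² = 58
ρ = 1 − 6Σd² / [n(n²−1)] = 1 − 6×58 / (6×35) = 1 − 348/210 ≈ -0.6571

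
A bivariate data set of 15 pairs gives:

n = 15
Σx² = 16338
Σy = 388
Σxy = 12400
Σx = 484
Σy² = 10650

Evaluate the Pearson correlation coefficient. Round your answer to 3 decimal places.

-0.180

r = (nΣxy − ΣxΣy) / √[(nΣx² − (Σx)²)(nΣy² − (Σy)²)]
Numerator: 15×12400 − 484×388 = -1792
Denominator: √[(245070 − 234256)(159750 − 150544)] = √[10814 × 9206] = 9977.6592
r = -1792 / 9977.6592 ≈ -0.180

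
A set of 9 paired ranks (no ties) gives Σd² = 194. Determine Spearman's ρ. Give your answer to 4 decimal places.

-0.6167

ρ = 1 − 6Σd² / [n(n²−1)] = 1 − 6×194 / (9×80)
  = 1 − 1164/720 = 1 − 1.61667 ≈ -0.6167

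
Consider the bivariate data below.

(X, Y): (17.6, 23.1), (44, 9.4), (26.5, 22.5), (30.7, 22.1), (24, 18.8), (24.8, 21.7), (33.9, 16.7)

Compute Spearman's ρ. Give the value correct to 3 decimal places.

Rank X: 1, 7, 4, 5, 2, 3, 6
Rank Y: 7, 1, 6, 5, 3, 4, 2
d = rank(X) − rank(Y): -6, 6, -2, 0, -1, -1, 4; Σd² = 94
ρ = 1 − 6Σd² / [n(n²−1)] = 1 − 6×94 / (7×48) = 1 − 564/336 ≈ -0.679

-0.679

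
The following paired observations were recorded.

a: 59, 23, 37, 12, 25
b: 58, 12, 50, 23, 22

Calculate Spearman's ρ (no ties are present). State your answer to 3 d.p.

0.700

Rank a: 5, 2, 4, 1, 3
Rank b: 5, 1, 4, 3, 2
d = rank(a) − rank(b): 0, 1, 0, -2, 1; Σd² = 6
ρ = 1 − 6Σd² / [n(n²−1)] = 1 − 6×6 / (5×24) = 1 − 36/120 ≈ 0.700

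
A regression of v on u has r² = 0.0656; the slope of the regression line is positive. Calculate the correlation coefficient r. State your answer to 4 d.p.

|r| = √0.0656 = 0.2561
The association is positive, so r = 0.2561.

0.2561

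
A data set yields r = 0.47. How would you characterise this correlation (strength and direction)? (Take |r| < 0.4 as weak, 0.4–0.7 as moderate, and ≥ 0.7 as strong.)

moderate positive

r = 0.47 > 0 so the relationship is positive.
|r| = 0.47, which falls in the moderate range.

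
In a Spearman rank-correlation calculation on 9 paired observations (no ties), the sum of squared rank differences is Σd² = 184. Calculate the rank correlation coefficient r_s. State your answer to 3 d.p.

ρ = 1 − 6Σd² / [n(n²−1)] = 1 − 6×184 / (9×80)
  = 1 − 1104/720 = 1 − 1.5333 ≈ -0.533

-0.533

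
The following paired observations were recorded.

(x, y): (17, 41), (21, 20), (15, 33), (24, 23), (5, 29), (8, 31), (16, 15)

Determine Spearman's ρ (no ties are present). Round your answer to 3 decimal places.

-0.286

Rank x: 5, 6, 3, 7, 1, 2, 4
Rank y: 7, 2, 6, 3, 4, 5, 1
d = rank(x) − rank(y): -2, 4, -3, 4, -3, -3, 3; Σd² = 72
ρ = 1 − 6Σd² / [n(n²−1)] = 1 − 6×72 / (7×48) = 1 − 432/336 ≈ -0.286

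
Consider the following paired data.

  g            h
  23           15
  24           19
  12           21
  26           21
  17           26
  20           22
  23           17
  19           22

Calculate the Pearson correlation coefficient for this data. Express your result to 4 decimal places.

-0.4836

n = 8, Σg = 164, Σh = 163, Σg² = 3504, Σh² = 3401, Σgh = 3290
nΣgh − ΣgΣh = 26320 − 26732 = -412
nΣg² − (Σg)² = 28032 − 26896 = 1136; nΣh² − (Σh)² = 27208 − 26569 = 639
r = -412 / √(1136 × 639) = -412 / 852.0000 ≈ -0.4836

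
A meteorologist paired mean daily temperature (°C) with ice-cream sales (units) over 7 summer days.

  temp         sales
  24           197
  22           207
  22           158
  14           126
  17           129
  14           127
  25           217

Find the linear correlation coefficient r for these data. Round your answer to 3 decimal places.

0.914

n = 7, Σx = 138, Σy = 1161, Σx² = 2850, Σy² = 202357, Σxy = 23918
nΣxy − ΣxΣy = 167426 − 160218 = 7208
nΣx² − (Σx)² = 19950 − 19044 = 906; nΣy² − (Σy)² = 1416499 − 1347921 = 68578
r = 7208 / √(906 × 68578) = 7208 / 7882.3644 ≈ 0.914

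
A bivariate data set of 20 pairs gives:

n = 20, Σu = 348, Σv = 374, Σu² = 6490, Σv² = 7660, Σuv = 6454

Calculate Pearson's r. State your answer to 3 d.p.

r = (nΣuv − ΣuΣv) / √[(nΣu² − (Σu)²)(nΣv² − (Σv)²)]
Numerator: 20×6454 − 348×374 = -1072
Denominator: √[(129800 − 121104)(153200 − 139876)] = √[8696 × 13324] = 10764.0840
r = -1072 / 10764.0840 ≈ -0.100

-0.100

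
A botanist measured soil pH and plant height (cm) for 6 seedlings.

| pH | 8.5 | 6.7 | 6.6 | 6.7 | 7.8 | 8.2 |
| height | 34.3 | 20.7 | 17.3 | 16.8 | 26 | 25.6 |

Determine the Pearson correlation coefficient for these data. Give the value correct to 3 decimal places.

n = 6, Σx = 44.5, Σy = 140.7, Σx² = 333.67, Σy² = 3517.87, Σxy = 1069.7
nΣxy − ΣxΣy = 6418.2 − 6261.15 = 157.05
nΣx² − (Σx)² = 2002.02 − 1980.25 = 21.77; nΣy² − (Σy)² = 21107.22 − 19796.49 = 1310.73
r = 157.05 / √(21.77 × 1310.73) = 157.05 / 168.9219 ≈ 0.930

0.930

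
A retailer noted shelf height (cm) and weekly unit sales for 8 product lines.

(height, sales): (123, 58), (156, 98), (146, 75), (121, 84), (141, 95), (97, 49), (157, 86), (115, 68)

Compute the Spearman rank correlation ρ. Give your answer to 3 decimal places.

0.738

Rank height: 4, 7, 6, 3, 5, 1, 8, 2
Rank sales: 2, 8, 4, 5, 7, 1, 6, 3
d = rank(height) − rank(sales): 2, -1, 2, -2, -2, 0, 2, -1; Σd² = 22
ρ = 1 − 6Σd² / [n(n²−1)] = 1 − 6×22 / (8×63) = 1 − 132/504 ≈ 0.738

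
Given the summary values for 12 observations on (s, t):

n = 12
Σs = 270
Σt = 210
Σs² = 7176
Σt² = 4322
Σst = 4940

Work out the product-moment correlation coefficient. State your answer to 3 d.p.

r = (nΣst − ΣsΣt) / √[(nΣs² − (Σs)²)(nΣt² − (Σt)²)]
Numerator: 12×4940 − 270×210 = 2580
Denominator: √[(86112 − 72900)(51864 − 44100)] = √[13212 × 7764] = 10128.0782
r = 2580 / 10128.0782 ≈ 0.255

0.255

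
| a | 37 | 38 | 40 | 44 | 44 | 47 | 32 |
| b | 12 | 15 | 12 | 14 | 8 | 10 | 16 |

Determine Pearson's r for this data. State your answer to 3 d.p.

-0.702

n = 7, Σa = 282, Σb = 87, Σa² = 11518, Σb² = 1129, Σab = 3444
nΣab − ΣaΣb = 24108 − 24534 = -426
nΣa² − (Σa)² = 80626 − 79524 = 1102; nΣb² − (Σb)² = 7903 − 7569 = 334
r = -426 / √(1102 × 334) = -426 / 606.6861 ≈ -0.702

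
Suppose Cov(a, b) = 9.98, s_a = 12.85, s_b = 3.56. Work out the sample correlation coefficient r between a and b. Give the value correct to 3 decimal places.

r = Cov(a,b) / (s_a · s_b) = 9.98 / (12.85 × 3.56)
  = 9.98 / 45.7460 ≈ 0.218

0.218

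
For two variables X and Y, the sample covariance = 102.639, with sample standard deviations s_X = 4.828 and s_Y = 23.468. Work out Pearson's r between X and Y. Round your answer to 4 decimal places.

0.9059

r = Cov(X,Y) / (s_X · s_Y) = 102.639 / (4.828 × 23.468)
  = 102.639 / 113.3035 ≈ 0.9059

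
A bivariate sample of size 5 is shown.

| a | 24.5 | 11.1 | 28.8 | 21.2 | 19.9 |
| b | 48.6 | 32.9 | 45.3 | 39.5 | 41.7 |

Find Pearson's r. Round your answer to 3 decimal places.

0.886

n = 5, Σa = 105.5, Σb = 208, Σa² = 2398.35, Σb² = 8795.6, Σab = 4527.76
nΣab − ΣaΣb = 22638.8 − 21944 = 694.8
nΣa² − (Σa)² = 11991.75 − 11130.25 = 861.5; nΣb² − (Σb)² = 43978 − 43264 = 714
r = 694.8 / √(861.5 × 714) = 694.8 / 784.2901 ≈ 0.886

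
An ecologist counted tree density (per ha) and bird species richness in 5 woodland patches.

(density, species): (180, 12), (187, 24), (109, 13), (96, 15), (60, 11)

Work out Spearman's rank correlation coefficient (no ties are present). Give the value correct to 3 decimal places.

Rank density: 4, 5, 3, 2, 1
Rank species: 2, 5, 3, 4, 1
d = rank(density) − rank(species): 2, 0, 0, -2, 0; Σd² = 8
ρ = 1 − 6Σd² / [n(n²−1)] = 1 − 6×8 / (5×24) = 1 − 48/120 ≈ 0.600

0.600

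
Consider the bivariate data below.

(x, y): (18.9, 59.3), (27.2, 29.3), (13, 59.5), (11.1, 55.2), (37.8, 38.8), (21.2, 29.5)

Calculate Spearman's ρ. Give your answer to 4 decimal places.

-0.6571

Rank x: 3, 5, 2, 1, 6, 4
Rank y: 5, 1, 6, 4, 3, 2
d = rank(x) − rank(y): -2, 4, -4, -3, 3, 2; Σd² = 58
ρ = 1 − 6Σd² / [n(n²−1)] = 1 − 6×58 / (6×35) = 1 − 348/210 ≈ -0.6571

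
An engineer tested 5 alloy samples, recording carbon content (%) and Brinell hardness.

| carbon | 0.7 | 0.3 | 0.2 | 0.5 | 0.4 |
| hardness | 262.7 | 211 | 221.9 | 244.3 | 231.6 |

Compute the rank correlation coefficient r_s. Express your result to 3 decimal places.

Rank carbon: 5, 2, 1, 4, 3
Rank hardness: 5, 1, 2, 4, 3
d = rank(carbon) − rank(hardness): 0, 1, -1, 0, 0; Σd² = 2
ρ = 1 − 6Σd² / [n(n²−1)] = 1 − 6×2 / (5×24) = 1 − 12/120 ≈ 0.900

0.900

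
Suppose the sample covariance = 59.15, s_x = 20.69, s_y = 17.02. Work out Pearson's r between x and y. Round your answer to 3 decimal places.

r = Cov(x,y) / (s_x · s_y) = 59.15 / (20.69 × 17.02)
  = 59.15 / 352.1438 ≈ 0.168

0.168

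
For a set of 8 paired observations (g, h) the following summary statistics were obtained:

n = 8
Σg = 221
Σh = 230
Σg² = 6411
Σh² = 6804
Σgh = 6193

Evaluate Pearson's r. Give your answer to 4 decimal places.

-0.6642

r = (nΣgh − ΣgΣh) / √[(nΣg² − (Σg)²)(nΣh² − (Σh)²)]
Numerator: 8×6193 − 221×230 = -1286
Denominator: √[(51288 − 48841)(54432 − 52900)] = √[2447 × 1532] = 1936.1828
r = -1286 / 1936.1828 ≈ -0.6642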